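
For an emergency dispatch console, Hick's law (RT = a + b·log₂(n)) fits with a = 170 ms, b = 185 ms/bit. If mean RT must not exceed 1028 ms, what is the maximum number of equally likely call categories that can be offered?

24

Set 170 + 185·log₂ n ≤ 1028 → log₂ n ≤ (1028 − 170)/185 = 4.6378.
So n ≤ 2^4.6378 = 24.896; the largest integer n is 24.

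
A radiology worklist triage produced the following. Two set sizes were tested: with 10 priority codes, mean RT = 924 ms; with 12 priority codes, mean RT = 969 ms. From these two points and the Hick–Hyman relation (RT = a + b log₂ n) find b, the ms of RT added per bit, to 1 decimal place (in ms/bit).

171.1 ms/bit

Slope: b = (969 − 924) / (log₂ 12 − log₂ 10) = 45/0.2630 = 171.080 ms/bit.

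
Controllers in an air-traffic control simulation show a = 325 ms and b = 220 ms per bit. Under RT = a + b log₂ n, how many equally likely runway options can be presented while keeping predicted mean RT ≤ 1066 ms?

10

Information budget: (1066 − 325)/220 = 3.3682 bits, so n ≤ 2^3.3682 = 10.326 → at most 10.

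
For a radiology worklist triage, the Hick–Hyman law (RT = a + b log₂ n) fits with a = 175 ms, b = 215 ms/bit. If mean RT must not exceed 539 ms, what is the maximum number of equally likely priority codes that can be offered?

215·log₂ n ≤ 539 − 175 = 364, giving log₂ n ≤ 1.6930 and n ≤ 3.233. The largest whole number is 3.

3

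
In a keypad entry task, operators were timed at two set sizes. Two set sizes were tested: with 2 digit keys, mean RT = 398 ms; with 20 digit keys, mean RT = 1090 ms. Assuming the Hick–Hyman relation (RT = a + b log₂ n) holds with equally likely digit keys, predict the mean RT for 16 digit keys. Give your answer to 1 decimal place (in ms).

RT is linear in log₂ n, so two points fix the line:
  b = (1090 − 398) / (log₂ 20 − log₂ 2) = 692 / (4.3219 − 1) = 208.313 ms/bit
  a = 398 − 208.313 × 1 = 189.687 ms
Then RT(16) = 189.687 + 208.313 × log₂ 16 = 189.687 + 208.313 × 4 ≈ 1022.938 ms.

1022.9 ms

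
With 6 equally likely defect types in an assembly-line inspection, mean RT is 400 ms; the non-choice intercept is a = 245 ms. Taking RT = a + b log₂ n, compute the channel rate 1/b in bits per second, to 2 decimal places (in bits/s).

16.68 bits/s

Choice component = 400 − 245 = 155 ms over log₂(6) = 2.5850 bits.
b = 155 / 2.5850 = 59.962 ms/bit, so 1/b = 16.677 bits/s.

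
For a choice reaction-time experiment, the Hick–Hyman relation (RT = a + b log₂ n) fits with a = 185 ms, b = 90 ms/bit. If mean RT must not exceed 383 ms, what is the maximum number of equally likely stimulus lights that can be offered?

Information budget: (383 − 185)/90 = 2.2000 bits, so n ≤ 2^2.2000 = 4.595 → at most 4.

4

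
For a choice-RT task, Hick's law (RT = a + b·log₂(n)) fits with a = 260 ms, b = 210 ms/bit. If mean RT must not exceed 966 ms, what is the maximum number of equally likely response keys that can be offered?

210·log₂ n ≤ 966 − 260 = 706, giving log₂ n ≤ 3.3619 and n ≤ 10.281. The largest whole number is 10.

10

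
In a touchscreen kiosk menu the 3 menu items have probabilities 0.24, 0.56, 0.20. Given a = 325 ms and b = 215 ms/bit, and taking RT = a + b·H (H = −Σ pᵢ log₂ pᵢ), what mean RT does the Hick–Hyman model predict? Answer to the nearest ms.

Entropy contributions −pᵢ log₂ pᵢ: 0.4941, 0.4684, 0.4644; sum H = 1.4270 bits.
RT = a + bH = 325 + 215·1.4270 = 631.80 ms.

632 ms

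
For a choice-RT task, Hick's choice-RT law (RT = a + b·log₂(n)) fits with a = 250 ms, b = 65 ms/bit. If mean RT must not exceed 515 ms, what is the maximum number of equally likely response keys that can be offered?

Information budget: (515 − 250)/65 = 4.0769 bits, so n ≤ 2^4.0769 = 16.876 → at most 16.

16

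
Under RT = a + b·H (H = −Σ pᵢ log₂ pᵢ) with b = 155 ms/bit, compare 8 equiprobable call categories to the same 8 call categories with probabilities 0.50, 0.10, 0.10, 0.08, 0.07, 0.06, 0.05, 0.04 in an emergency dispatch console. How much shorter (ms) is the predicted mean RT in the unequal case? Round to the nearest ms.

98 ms

Equiprobable entropy H₀ = log₂ 8 = 3.0000 bits.
Skewed entropy H = −Σ pᵢ log₂ pᵢ = 2.3698 bits.
ΔRT = b·(H₀ − H) = 155 × 0.6302 = 97.68 ms.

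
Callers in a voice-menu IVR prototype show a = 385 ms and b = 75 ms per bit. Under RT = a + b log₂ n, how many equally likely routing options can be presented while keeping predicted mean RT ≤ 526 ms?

3

Information budget: (526 − 385)/75 = 1.8800 bits, so n ≤ 2^1.8800 = 3.681 → at most 3.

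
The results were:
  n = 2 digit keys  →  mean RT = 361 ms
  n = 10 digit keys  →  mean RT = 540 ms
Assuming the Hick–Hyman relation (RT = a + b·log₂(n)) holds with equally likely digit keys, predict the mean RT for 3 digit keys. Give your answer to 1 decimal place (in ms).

406.1 ms

With log₂ n on the abscissa the relation is linear; from the two conditions:
  b = (540 − 361) / (log₂ 10 − log₂ 2) = 179 / (3.3219 − 1) = 77.091 ms/bit
  a = 361 − 77.091 × 1 = 283.909 ms
Then RT(3) = 283.909 + 77.091 × log₂ 3 = 283.909 + 77.091 × 1.5850 ≈ 406.095 ms.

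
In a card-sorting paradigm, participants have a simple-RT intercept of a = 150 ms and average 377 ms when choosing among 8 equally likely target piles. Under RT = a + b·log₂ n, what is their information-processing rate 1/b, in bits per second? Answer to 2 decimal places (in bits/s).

b = (377 − 150)/log₂ 8 = 227/3 = 75.667 ms per bit = 0.07567 s/bit; the reciprocal is 13.216 bits/s.

13.22 bits/s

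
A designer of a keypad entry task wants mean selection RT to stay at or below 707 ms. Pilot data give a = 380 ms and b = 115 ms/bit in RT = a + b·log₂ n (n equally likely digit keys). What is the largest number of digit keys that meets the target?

115·log₂ n ≤ 707 − 380 = 327, giving log₂ n ≤ 2.8435 and n ≤ 7.177. The largest whole number is 7.

7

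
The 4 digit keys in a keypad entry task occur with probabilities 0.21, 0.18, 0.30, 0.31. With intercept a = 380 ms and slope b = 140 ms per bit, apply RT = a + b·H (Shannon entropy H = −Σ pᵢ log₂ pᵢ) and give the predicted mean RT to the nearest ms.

655 ms

Entropy contributions −pᵢ log₂ pᵢ: 0.4728, 0.4453, 0.5211, 0.5238; sum H = 1.9630 bits.
RT = a + bH = 380 + 140·1.9630 = 654.82 ms.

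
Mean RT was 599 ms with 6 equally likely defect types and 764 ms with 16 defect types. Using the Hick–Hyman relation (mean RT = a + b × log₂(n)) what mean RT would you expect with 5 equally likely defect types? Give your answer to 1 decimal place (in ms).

568.3 ms

Solve the two-equation system in a and b:
  b = (764 − 599) / (log₂ 16 − log₂ 6) = 165 / (4 − 2.5850) = 116.605 ms/bit
  a = 599 − 116.605 × 2.5850 = 297.581 ms
Then RT(5) = 297.581 + 116.605 × log₂ 5 = 297.581 + 116.605 × 2.3219 ≈ 568.329 ms.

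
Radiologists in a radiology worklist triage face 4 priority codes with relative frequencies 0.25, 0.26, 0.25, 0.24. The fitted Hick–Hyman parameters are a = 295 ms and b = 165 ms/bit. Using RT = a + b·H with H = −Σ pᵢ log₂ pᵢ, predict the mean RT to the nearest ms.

625 ms

H = 0.25·log₂(1/0.25) + 0.26·log₂(1/0.26) + 0.25·log₂(1/0.25) + 0.24·log₂(1/0.24) = 1.9994 bits.
RT = 295 + 165 × 1.9994 = 624.90 ms.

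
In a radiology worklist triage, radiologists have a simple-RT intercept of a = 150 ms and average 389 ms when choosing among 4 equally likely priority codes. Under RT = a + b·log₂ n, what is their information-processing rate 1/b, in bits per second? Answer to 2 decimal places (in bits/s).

8.37 bits/s

b = (389 − 150)/log₂ 4 = 239/2 = 119.500 ms per bit = 0.11950 s/bit; the reciprocal is 8.368 bits/s.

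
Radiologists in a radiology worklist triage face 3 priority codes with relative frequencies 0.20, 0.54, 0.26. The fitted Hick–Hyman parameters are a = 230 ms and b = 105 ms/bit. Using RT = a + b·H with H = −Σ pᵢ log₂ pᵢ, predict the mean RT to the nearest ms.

382 ms

Entropy contributions −pᵢ log₂ pᵢ: 0.4644, 0.4800, 0.5053; sum H = 1.4497 bits.
RT = a + bH = 230 + 105·1.4497 = 382.22 ms.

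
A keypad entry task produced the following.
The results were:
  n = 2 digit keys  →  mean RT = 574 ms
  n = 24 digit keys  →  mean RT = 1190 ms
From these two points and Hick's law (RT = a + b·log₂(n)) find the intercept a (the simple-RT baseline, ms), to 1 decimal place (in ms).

402.2 ms

b = (RT₂ − RT₁)/(log₂ n₂ − log₂ n₁) = (1190 − 574)/(4.5850 − 1) = 171.829 ms/bit.
Intercept: a = 574 − 171.829·log₂(2) = 402.171 ms.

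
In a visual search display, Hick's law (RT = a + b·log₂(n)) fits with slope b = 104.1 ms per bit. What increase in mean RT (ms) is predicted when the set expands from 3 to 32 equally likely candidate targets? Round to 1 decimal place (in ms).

Only the slope matters, since a is common to both: ΔRT = b·log₂(n₂/n₁).
log₂(32) − log₂(3) = 5 − 1.5850 = 3.4150.
ΔRT = 104.1 × 3.4150 = 355.505 ms.

355.5 ms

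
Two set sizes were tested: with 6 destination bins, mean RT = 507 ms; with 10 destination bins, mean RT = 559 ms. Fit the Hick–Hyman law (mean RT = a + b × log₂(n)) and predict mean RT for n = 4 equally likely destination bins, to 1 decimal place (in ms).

465.7 ms

RT is linear in log₂ n, so two points fix the line:
  b = (559 − 507) / (log₂ 10 − log₂ 6) = 52 / (3.3219 − 2.5850) = 70.560 ms/bit
  a = 507 − 70.560 × 2.5850 = 324.606 ms
Then RT(4) = 324.606 + 70.560 × log₂ 4 = 324.606 + 70.560 × 2 ≈ 465.725 ms.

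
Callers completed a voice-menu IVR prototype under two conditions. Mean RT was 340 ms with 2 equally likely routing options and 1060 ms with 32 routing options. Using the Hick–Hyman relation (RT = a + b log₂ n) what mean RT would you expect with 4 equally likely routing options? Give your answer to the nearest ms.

Fit slope and intercept:
  b = (1060 − 340) / (log₂ 32 − log₂ 2) = 720 / (5 − 1) = 180 ms/bit
  a = 340 − 180 × 1 = 160 ms
Then RT(4) = 160 + 180 × log₂ 4 = 160 + 180 × 2 ≈ 520.000 ms.

520 ms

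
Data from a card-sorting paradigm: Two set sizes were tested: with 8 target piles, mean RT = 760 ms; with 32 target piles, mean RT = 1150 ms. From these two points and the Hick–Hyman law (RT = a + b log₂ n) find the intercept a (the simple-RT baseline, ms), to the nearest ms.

175 ms

b = (RT₂ − RT₁)/(log₂ n₂ − log₂ n₁) = (1150 − 760)/(5 − 3) = 195 ms/bit.
a = RT₁ − b·log₂ n₁ = 760 − 195 × 3 = 175.000 ms.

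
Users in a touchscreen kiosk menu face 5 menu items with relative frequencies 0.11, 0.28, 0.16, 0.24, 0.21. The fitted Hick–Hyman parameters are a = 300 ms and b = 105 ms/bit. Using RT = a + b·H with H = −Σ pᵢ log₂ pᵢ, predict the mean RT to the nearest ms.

H = 0.11·log₂(1/0.11) + 0.28·log₂(1/0.28) + 0.16·log₂(1/0.16) + 0.24·log₂(1/0.24) + 0.21·log₂(1/0.21) = 2.2545 bits.
RT = 300 + 105 × 2.2545 = 536.72 ms.

537 ms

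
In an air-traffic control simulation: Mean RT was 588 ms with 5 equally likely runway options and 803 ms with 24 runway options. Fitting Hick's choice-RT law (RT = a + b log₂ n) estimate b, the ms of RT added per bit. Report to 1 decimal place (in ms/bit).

95.0 ms/bit

b = (RT₂ − RT₁)/(log₂ n₂ − log₂ n₁) = (803 − 588)/(4.5850 − 2.3219) = 95.005 ms/bit.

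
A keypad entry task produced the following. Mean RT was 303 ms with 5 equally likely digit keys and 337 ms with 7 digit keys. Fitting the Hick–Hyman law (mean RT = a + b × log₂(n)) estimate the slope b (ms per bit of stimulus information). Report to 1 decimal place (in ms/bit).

The slope on a log₂ axis is (337 − 303) / (2.8074 − 2.3219) = 70.041 ms/bit.

70.0 ms/bit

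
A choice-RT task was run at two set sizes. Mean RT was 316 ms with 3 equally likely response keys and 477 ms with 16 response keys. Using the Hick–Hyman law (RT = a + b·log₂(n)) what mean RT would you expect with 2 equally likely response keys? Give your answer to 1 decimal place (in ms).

RT is linear in log₂ n, so two points fix the line:
  b = (477 − 316) / (log₂ 16 − log₂ 3) = 161 / (4 − 1.5850) = 66.666 ms/bit
  a = 316 − 66.666 × 1.5850 = 210.337 ms
Then RT(2) = 210.337 + 66.666 × log₂ 2 = 210.337 + 66.666 × 1 ≈ 277.003 ms.

277.0 ms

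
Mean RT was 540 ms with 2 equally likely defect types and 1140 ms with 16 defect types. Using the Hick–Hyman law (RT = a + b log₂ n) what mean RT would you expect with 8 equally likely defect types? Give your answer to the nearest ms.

Solve the two-equation system in a and b:
  b = (1140 − 540) / (log₂ 16 − log₂ 2) = 600 / (4 − 1) = 200 ms/bit
  a = 540 − 200 × 1 = 340 ms
Then RT(8) = 340 + 200 × log₂ 8 = 340 + 200 × 3 ≈ 940.000 ms.

940 ms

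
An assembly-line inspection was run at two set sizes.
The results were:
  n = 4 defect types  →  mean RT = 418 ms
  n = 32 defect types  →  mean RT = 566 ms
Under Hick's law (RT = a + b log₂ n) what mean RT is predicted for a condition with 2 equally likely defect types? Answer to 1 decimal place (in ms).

Fit slope and intercept:
  b = (566 − 418) / (log₂ 32 − log₂ 4) = 148 / (5 − 2) = 49.333 ms/bit
  a = 418 − 49.333 × 2 = 319.333 ms
Then RT(2) = 319.333 + 49.333 × log₂ 2 = 319.333 + 49.333 × 1 ≈ 368.667 ms.

368.7 ms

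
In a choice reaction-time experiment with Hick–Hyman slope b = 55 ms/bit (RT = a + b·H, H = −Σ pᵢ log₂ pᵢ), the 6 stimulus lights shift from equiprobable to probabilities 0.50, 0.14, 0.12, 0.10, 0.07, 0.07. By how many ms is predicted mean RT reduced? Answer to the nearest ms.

25 ms

The RT saving is b·ΔH. Equiprobable H₀ = log₂(6) = 2.5850 bits; with the given probabilities H = 2.1335 bits.
b·(H₀ − H) = 55 × (2.5850 − 2.1335) = 24.83 ms.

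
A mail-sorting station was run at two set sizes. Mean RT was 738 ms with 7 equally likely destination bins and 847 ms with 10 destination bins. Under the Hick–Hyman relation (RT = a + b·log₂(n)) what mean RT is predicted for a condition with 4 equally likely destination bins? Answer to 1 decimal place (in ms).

567.0 ms

Solve the two-equation system in a and b:
  b = (847 − 738) / (log₂ 10 − log₂ 7) = 109 / (3.3219 − 2.8074) = 211.826 ms/bit
  a = 738 − 211.826 × 2.8074 = 143.329 ms
Then RT(4) = 143.329 + 211.826 × log₂ 4 = 143.329 + 211.826 × 2 ≈ 566.981 ms.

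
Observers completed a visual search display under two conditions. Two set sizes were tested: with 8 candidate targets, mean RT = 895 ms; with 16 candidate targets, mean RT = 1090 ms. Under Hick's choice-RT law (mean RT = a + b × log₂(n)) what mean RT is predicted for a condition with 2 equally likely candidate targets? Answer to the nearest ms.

505 ms

Fit slope and intercept:
  b = (1090 − 895) / (log₂ 16 − log₂ 8) = 195 / (4 − 3) = 195 ms/bit
  a = 895 − 195 × 3 = 310 ms
Then RT(2) = 310 + 195 × log₂ 2 = 310 + 195 × 1 ≈ 505.000 ms.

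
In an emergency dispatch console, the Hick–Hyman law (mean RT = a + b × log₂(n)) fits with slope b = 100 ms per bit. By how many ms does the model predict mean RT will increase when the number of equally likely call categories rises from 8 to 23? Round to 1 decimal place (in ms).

152.4 ms

The intercept a cancels: ΔRT = b·(log₂ n₂ − log₂ n₁) = b·log₂(n₂/n₁).
log₂(23) − log₂(8) = 4.5236 − 3 = 1.5236.
ΔRT = 100 × 1.5236 = 152.356 ms.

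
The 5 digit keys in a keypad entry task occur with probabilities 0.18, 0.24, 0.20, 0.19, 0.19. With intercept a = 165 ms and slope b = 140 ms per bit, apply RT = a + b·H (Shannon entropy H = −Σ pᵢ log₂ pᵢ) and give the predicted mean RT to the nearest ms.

Entropy contributions −pᵢ log₂ pᵢ: 0.4453, 0.4941, 0.4644, 0.4552, 0.4552; sum H = 2.3143 bits.
RT = a + bH = 165 + 140·2.3143 = 489.00 ms.

489 ms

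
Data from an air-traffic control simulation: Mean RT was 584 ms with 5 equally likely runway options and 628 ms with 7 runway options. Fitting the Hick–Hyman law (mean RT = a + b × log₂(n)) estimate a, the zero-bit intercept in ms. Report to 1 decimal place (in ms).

The slope on a log₂ axis is (628 − 584) / (2.8074 − 2.3219) = 90.642 ms/bit.
Intercept: a = 584 − 90.642·log₂(5) = 373.536 ms.

373.5 ms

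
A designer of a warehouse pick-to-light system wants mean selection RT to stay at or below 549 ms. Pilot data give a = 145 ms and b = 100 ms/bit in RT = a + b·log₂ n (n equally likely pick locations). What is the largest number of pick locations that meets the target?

100·log₂ n ≤ 549 − 145 = 404, giving log₂ n ≤ 4.0400 and n ≤ 16.450. The largest whole number is 16.

16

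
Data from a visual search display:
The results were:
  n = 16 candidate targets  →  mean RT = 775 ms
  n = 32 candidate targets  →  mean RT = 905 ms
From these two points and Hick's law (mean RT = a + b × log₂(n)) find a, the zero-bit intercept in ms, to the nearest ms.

The slope on a log₂ axis is (905 − 775) / (5 − 4) = 130 ms/bit.
a = RT₁ − b·log₂ n₁ = 775 − 130 × 4 = 255.000 ms.

255 ms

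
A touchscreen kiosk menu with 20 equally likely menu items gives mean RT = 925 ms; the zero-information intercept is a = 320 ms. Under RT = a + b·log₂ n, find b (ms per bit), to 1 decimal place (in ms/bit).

20 alternatives carry log₂ 20 = 4.3219 bits; the choice cost is 925 − 320 = 605 ms, so b = 605/4.3219 = 139.984 ms/bit.

140.0 ms/bit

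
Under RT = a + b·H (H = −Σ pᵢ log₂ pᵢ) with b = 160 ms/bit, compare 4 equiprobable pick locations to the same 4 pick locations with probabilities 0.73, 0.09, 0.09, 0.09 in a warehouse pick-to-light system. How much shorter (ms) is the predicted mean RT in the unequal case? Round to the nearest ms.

117 ms

The RT saving is b·ΔH. Equiprobable H₀ = log₂(4) = 2.0000 bits; with the given probabilities H = 1.2694 bits.
b·(H₀ − H) = 160 × (2.0000 − 1.2694) = 116.90 ms.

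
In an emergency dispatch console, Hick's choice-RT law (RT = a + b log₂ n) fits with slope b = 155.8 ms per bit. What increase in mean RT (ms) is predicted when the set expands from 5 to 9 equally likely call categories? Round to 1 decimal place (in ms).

The intercept a cancels: ΔRT = b·(log₂ n₂ − log₂ n₁) = b·log₂(n₂/n₁).
log₂(9) − log₂(5) = 3.1699 − 2.3219 = 0.8480.
ΔRT = 155.8 × 0.8480 = 132.118 ms.

132.1 ms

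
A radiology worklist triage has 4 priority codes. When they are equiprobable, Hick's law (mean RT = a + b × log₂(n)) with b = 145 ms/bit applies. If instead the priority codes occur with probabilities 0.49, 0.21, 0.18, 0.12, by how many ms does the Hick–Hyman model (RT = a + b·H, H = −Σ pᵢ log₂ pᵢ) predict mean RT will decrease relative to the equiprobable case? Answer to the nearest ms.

31 ms

Equiprobable entropy H₀ = log₂ 4 = 2.0000 bits.
Skewed entropy H = −Σ pᵢ log₂ pᵢ = 1.7895 bits.
ΔRT = b·(H₀ − H) = 145 × 0.2105 = 30.53 ms.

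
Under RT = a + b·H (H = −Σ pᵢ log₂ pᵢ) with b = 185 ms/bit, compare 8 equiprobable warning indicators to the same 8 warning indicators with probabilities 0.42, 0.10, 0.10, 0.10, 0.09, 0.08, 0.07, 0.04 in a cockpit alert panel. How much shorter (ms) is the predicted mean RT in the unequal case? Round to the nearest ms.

Equiprobable entropy H₀ = log₂ 8 = 3.0000 bits.
Skewed entropy H = −Σ pᵢ log₂ pᵢ = 2.5807 bits.
ΔRT = b·(H₀ − H) = 185 × 0.4193 = 77.57 ms.

78 ms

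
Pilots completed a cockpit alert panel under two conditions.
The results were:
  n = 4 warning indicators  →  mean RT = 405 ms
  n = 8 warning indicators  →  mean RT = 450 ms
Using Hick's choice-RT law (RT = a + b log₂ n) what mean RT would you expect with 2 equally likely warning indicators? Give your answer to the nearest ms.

360 ms

Solve the two-equation system in a and b:
  b = (450 − 405) / (log₂ 8 − log₂ 4) = 45 / (3 − 2) = 45 ms/bit
  a = 405 − 45 × 2 = 315 ms
Then RT(2) = 315 + 45 × log₂ 2 = 315 + 45 × 1 ≈ 360.000 ms.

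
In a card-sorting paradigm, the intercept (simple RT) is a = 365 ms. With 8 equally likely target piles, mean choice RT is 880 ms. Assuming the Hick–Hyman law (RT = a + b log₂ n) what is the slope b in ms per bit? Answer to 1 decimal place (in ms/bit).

8 alternatives carry log₂ 8 = 3 bits; the choice cost is 880 − 365 = 515 ms, so b = 515/3 = 171.667 ms/bit.

171.7 ms/bit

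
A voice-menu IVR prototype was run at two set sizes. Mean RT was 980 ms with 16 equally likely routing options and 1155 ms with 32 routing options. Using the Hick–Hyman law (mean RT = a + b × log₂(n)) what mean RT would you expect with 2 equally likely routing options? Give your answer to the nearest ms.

With log₂ n on the abscissa the relation is linear; from the two conditions:
  b = (1155 − 980) / (log₂ 32 − log₂ 16) = 175 / (5 − 4) = 175 ms/bit
  a = 980 − 175 × 4 = 280 ms
Then RT(2) = 280 + 175 × log₂ 2 = 280 + 175 × 1 ≈ 455.000 ms.

455 ms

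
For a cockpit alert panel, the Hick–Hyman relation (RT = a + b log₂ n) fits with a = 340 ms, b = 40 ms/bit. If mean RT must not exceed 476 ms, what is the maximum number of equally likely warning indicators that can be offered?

Information budget: (476 − 340)/40 = 3.4000 bits, so n ≤ 2^3.4000 = 10.556 → at most 10.

10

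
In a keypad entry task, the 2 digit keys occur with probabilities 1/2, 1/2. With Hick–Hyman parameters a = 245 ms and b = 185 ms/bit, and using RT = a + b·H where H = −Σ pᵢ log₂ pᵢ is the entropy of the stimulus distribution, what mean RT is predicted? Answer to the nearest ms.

H = −Σ pᵢ log₂ pᵢ = 0.5·1 + 0.5·1 = 1.000 bits.
RT = 245 + 185 × 1.000 = 430.00 ms.

430 ms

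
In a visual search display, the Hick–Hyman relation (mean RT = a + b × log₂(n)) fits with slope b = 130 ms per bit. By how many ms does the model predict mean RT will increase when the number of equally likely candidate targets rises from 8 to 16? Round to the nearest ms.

The intercept a cancels: ΔRT = b·(log₂ n₂ − log₂ n₁) = b·log₂(n₂/n₁).
log₂(16) − log₂(8) = log₂(16/8) = log₂(2) = 1.
ΔRT = 130 × 1.0000 = 130.000 ms.

130 ms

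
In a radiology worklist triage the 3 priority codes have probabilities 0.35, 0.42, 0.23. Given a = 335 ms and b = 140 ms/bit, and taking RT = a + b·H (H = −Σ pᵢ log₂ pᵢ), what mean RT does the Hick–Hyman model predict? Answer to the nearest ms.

551 ms

H = 0.35·log₂(1/0.35) + 0.42·log₂(1/0.42) + 0.23·log₂(1/0.23) = 1.5434 bits.
RT = 335 + 140 × 1.5434 = 551.08 ms.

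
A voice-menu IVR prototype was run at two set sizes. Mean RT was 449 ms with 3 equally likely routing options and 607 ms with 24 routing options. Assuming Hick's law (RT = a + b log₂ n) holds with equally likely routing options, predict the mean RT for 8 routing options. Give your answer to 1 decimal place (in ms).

523.5 ms

Fit slope and intercept:
  b = (607 − 449) / (log₂ 24 − log₂ 3) = 158 / (4.5850 − 1.5850) = 52.667 ms/bit
  a = 449 − 52.667 × 1.5850 = 365.525 ms
Then RT(8) = 365.525 + 52.667 × log₂ 8 = 365.525 + 52.667 × 3 ≈ 523.525 ms.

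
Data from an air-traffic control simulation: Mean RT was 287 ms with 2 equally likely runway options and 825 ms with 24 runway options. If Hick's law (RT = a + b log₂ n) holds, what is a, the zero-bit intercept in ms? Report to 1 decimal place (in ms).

136.9 ms

The slope on a log₂ axis is (825 − 287) / (4.5850 − 1) = 150.071 ms/bit.
a = RT₁ − b·log₂ n₁ = 287 − 150.071 × 1 = 136.929 ms.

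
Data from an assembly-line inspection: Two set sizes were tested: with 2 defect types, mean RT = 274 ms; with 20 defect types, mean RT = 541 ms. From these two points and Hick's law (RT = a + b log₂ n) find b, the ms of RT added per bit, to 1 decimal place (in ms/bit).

80.4 ms/bit

b = (RT₂ − RT₁)/(log₂ n₂ − log₂ n₁) = (541 − 274)/(4.3219 − 1) = 80.375 ms/bit.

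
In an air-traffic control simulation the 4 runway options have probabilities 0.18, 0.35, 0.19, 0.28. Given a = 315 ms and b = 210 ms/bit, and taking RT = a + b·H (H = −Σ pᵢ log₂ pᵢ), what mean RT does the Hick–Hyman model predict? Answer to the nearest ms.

723 ms

H = 0.18·log₂(1/0.18) + 0.35·log₂(1/0.35) + 0.19·log₂(1/0.19) + 0.28·log₂(1/0.28) = 1.9449 bits.
RT = 315 + 210 × 1.9449 = 723.42 ms.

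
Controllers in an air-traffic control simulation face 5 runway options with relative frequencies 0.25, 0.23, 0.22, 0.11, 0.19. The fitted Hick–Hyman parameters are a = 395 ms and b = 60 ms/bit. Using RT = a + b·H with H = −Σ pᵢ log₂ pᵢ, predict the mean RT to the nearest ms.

Entropy contributions −pᵢ log₂ pᵢ: 0.5000, 0.4877, 0.4806, 0.3503, 0.4552; sum H = 2.2738 bits.
RT = a + bH = 395 + 60·2.2738 = 531.43 ms.

531 ms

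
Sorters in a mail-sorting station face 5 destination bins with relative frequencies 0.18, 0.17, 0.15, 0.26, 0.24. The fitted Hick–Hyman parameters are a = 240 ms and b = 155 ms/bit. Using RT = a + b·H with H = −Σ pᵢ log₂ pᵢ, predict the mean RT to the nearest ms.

H = 0.18·log₂(1/0.18) + 0.17·log₂(1/0.17) + 0.15·log₂(1/0.15) + 0.26·log₂(1/0.26) + 0.24·log₂(1/0.24) = 2.2899 bits.
RT = 240 + 155 × 2.2899 = 594.93 ms.

595 ms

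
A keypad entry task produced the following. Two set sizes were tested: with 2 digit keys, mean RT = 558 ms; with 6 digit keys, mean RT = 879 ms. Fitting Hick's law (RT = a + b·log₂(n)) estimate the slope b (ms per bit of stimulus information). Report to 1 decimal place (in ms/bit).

b = (RT₂ − RT₁)/(log₂ n₂ − log₂ n₁) = (879 − 558)/(2.5850 − 1) = 202.528 ms/bit.

202.5 ms/bit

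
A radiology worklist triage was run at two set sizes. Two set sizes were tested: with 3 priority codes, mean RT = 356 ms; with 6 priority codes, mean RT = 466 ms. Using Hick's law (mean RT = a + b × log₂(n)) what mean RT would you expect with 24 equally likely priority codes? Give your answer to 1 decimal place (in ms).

686.0 ms

With log₂ n on the abscissa the relation is linear; from the two conditions:
  b = (466 − 356) / (log₂ 6 − log₂ 3) = 110 / (2.5850 − 1.5850) = 110.000 ms/bit
  a = 356 − 110.000 × 1.5850 = 181.654 ms
Then RT(24) = 181.654 + 110.000 × log₂ 24 = 181.654 + 110.000 × 4.5850 ≈ 686.000 ms.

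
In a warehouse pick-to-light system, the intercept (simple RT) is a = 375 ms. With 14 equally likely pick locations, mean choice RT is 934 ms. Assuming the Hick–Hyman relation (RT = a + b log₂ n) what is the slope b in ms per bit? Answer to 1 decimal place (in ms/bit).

146.8 ms/bit

14 alternatives carry log₂ 14 = 3.8074 bits; the choice cost is 934 − 375 = 559 ms, so b = 559/3.8074 = 146.821 ms/bit.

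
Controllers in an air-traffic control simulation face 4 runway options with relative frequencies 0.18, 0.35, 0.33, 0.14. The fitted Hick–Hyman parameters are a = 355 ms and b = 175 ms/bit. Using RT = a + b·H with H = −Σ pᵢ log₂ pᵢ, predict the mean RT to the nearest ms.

Entropy contributions −pᵢ log₂ pᵢ: 0.4453, 0.5301, 0.5278, 0.3971; sum H = 1.9003 bits.
RT = a + bH = 355 + 175·1.9003 = 687.56 ms.

688 ms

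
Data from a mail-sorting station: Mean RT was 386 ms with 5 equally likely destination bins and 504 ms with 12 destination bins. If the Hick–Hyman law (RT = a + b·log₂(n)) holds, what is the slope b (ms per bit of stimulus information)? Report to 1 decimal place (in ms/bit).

Slope: b = (504 − 386) / (log₂ 12 − log₂ 5) = 118/1.2630 = 93.426 ms/bit.

93.4 ms/bit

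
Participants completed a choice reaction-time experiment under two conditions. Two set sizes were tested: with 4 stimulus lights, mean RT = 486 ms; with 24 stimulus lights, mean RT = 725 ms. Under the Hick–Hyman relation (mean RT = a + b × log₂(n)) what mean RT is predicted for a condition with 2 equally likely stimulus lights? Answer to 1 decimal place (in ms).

393.5 ms

Fit slope and intercept:
  b = (725 − 486) / (log₂ 24 − log₂ 4) = 239 / (4.5850 − 2) = 92.458 ms/bit
  a = 486 − 92.458 × 2 = 301.084 ms
Then RT(2) = 301.084 + 92.458 × log₂ 2 = 301.084 + 92.458 × 1 ≈ 393.542 ms.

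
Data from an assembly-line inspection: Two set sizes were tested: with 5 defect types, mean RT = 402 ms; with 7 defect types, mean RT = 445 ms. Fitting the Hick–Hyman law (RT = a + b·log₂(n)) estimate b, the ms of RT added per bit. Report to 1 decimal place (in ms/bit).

88.6 ms/bit

Slope: b = (445 − 402) / (log₂ 7 − log₂ 5) = 43/0.4854 = 88.582 ms/bit.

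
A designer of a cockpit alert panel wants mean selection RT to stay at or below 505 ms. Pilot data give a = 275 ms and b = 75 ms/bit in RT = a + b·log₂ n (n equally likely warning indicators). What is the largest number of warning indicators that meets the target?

Information budget: (505 − 275)/75 = 3.0667 bits, so n ≤ 2^3.0667 = 8.378 → at most 8.

8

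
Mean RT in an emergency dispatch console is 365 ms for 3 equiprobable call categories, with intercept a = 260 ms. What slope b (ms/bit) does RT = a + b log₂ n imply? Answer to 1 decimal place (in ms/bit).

b = (365 − 260) / log₂(3) = 105 / 1.5850 = 66.248 ms/bit.

66.2 ms/bit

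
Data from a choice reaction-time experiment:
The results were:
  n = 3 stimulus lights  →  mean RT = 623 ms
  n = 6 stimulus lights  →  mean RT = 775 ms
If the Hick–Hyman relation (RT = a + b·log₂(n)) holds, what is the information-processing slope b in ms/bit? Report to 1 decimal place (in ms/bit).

152.0 ms/bit

The slope on a log₂ axis is (775 − 623) / (2.5850 − 1.5850) = 152.000 ms/bit.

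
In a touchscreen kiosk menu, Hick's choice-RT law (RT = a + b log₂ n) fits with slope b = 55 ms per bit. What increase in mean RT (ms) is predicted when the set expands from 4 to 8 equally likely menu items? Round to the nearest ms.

55 ms

ΔRT = (a + b log₂ n₂) − (a + b log₂ n₁) = b·(log₂ n₂ − log₂ n₁).
log₂(8) − log₂(4) = log₂(8/4) = log₂(2) = 1.
ΔRT = 55 × 1.0000 = 55.000 ms.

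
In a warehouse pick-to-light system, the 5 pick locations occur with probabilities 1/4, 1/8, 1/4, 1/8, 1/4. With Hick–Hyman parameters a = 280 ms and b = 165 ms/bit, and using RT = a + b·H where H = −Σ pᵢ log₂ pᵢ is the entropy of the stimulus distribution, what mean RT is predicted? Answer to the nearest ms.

651 ms

H = −Σ pᵢ log₂ pᵢ = 0.25·2 + 0.125·3 + 0.25·2 + 0.125·3 + 0.25·2 = 2.250 bits.
RT = 280 + 165 × 2.250 = 651.25 ms.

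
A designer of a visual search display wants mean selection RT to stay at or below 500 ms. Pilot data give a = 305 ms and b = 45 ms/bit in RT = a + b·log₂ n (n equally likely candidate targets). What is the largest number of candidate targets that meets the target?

20

Information budget: (500 − 305)/45 = 4.3333 bits, so n ≤ 2^4.3333 = 20.159 → at most 20.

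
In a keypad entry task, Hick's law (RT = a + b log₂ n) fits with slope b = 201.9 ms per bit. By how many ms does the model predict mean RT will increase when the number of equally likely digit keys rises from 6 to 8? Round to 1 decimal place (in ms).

The intercept a cancels: ΔRT = b·(log₂ n₂ − log₂ n₁) = b·log₂(n₂/n₁).
log₂(8) − log₂(6) = 3 − 2.5850 = 0.4150.
ΔRT = 201.9 × 0.4150 = 83.796 ms.

83.8 ms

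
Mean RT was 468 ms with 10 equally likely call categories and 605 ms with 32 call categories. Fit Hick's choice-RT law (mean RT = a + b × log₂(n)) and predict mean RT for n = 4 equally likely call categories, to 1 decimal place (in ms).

360.1 ms

Solve the two-equation system in a and b:
  b = (605 − 468) / (log₂ 32 − log₂ 10) = 137 / (5 − 3.3219) = 81.641 ms/bit
  a = 468 − 81.641 × 3.3219 = 196.793 ms
Then RT(4) = 196.793 + 81.641 × log₂ 4 = 196.793 + 81.641 × 2 ≈ 360.076 ms.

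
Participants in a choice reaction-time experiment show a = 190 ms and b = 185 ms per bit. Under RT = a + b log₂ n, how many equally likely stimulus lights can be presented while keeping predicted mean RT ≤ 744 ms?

7

185·log₂ n ≤ 744 − 190 = 554, giving log₂ n ≤ 2.9946 and n ≤ 7.970. The largest whole number is 7.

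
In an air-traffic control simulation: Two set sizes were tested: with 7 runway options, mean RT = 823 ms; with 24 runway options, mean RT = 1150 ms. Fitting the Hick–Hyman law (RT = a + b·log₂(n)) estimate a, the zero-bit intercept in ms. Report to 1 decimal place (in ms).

Slope: b = (1150 − 823) / (log₂ 24 − log₂ 7) = 327/1.7776 = 183.955 ms/bit.
a = RT₁ − b·log₂ n₁ = 823 − 183.955 × 2.8074 = 306.573 ms.

306.6 ms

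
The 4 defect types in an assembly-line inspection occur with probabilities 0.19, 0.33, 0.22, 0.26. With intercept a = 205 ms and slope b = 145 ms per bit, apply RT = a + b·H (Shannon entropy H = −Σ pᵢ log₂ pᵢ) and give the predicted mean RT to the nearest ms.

490 ms

Entropy contributions −pᵢ log₂ pᵢ: 0.4552, 0.5278, 0.4806, 0.5053; sum H = 1.9689 bits.
RT = a + bH = 205 + 145·1.9689 = 490.49 ms.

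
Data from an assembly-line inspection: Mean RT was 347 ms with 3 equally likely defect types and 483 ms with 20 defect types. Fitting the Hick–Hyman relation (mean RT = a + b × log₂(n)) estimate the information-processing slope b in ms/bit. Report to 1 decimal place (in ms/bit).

49.7 ms/bit

The slope on a log₂ axis is (483 − 347) / (4.3219 − 1.5850) = 49.690 ms/bit.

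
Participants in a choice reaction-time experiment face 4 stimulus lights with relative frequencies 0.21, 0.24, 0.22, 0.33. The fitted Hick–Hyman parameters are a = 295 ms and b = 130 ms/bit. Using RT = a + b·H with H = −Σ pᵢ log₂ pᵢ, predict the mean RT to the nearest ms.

552 ms

H = 0.21·log₂(1/0.21) + 0.24·log₂(1/0.24) + 0.22·log₂(1/0.22) + 0.33·log₂(1/0.33) = 1.9754 bits.
RT = 295 + 130 × 1.9754 = 551.80 ms.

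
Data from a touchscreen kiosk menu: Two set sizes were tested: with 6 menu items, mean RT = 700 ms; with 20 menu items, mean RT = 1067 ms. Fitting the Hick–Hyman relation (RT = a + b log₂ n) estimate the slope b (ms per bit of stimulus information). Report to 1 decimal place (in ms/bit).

211.3 ms/bit

Slope: b = (1067 − 700) / (log₂ 20 − log₂ 6) = 367/1.7370 = 211.288 ms/bit.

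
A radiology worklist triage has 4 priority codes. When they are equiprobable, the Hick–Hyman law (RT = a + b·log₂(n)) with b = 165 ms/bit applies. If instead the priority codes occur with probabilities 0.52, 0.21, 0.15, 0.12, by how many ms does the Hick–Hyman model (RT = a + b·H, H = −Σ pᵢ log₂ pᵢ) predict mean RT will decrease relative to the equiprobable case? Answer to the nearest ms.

43 ms

The RT saving is b·ΔH. Equiprobable H₀ = log₂(4) = 2.0000 bits; with the given probabilities H = 1.7410 bits.
b·(H₀ − H) = 165 × (2.0000 − 1.7410) = 42.73 ms.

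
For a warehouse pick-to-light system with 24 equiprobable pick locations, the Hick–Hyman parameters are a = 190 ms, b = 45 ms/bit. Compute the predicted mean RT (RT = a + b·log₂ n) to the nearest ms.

log₂(24) = 4.5850 bits, so RT = 190 + 45 × 4.5850 ≈ 396.323 ms.

396 ms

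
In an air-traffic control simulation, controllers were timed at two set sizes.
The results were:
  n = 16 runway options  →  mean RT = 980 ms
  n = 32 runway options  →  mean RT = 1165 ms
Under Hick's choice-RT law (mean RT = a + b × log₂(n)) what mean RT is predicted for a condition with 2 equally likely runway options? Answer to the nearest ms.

425 ms

With log₂ n on the abscissa the relation is linear; from the two conditions:
  b = (1165 − 980) / (log₂ 32 − log₂ 16) = 185 / (5 − 4) = 185 ms/bit
  a = 980 − 185 × 4 = 240 ms
Then RT(2) = 240 + 185 × log₂ 2 = 240 + 185 × 1 ≈ 425.000 ms.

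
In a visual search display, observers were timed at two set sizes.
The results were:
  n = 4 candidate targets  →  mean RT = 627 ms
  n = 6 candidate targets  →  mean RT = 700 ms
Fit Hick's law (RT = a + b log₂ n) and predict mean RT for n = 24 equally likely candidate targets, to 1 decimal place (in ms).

949.6 ms

RT is linear in log₂ n, so two points fix the line:
  b = (700 − 627) / (log₂ 6 − log₂ 4) = 73 / (2.5850 − 2) = 124.794 ms/bit
  a = 627 − 124.794 × 2 = 377.411 ms
Then RT(24) = 377.411 + 124.794 × log₂ 24 = 377.411 + 124.794 × 4.5850 ≈ 949.589 ms.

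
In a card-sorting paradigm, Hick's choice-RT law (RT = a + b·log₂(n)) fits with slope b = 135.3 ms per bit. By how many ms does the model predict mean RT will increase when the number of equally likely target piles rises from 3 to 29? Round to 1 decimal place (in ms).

442.8 ms

ΔRT = (a + b log₂ n₂) − (a + b log₂ n₁) = b·(log₂ n₂ − log₂ n₁).
log₂(29) − log₂(3) = 4.8580 − 1.5850 = 3.2730.
ΔRT = 135.3 × 3.2730 = 442.839 ms.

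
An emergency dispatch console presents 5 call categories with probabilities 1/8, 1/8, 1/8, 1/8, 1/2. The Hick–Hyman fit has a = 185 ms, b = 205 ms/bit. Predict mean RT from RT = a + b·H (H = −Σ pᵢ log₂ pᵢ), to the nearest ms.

Each term −pᵢ log₂ pᵢ: 0.125·3 + 0.125·3 + 0.125·3 + 0.125·3 + 0.5·1; summed, H = 2.000 bits.
Mean RT = a + bH = 185 + 205·2.000 = 595.00 ms.

595 ms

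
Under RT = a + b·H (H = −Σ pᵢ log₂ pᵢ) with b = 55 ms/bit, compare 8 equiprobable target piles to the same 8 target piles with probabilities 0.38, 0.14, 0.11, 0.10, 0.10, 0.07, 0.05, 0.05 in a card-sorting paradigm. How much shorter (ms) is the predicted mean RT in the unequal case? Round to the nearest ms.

20 ms

The RT saving is b·ΔH. Equiprobable H₀ = log₂(8) = 3.0000 bits; with the given probabilities H = 2.6430 bits.
b·(H₀ − H) = 55 × (3.0000 − 2.6430) = 19.64 ms.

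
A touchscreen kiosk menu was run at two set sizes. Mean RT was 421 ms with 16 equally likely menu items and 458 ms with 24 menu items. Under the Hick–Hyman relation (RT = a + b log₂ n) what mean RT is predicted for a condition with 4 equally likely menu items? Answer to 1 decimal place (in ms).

294.5 ms

RT is linear in log₂ n, so two points fix the line:
  b = (458 − 421) / (log₂ 24 − log₂ 16) = 37 / (4.5850 − 4) = 63.252 ms/bit
  a = 421 − 63.252 × 4 = 167.992 ms
Then RT(4) = 167.992 + 63.252 × log₂ 4 = 167.992 + 63.252 × 2 ≈ 294.496 ms.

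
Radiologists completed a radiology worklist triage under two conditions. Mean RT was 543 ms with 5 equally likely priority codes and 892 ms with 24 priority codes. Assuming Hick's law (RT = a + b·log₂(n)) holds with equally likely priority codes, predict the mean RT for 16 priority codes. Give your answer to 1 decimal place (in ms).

801.8 ms

RT is linear in log₂ n, so two points fix the line:
  b = (892 − 543) / (log₂ 24 − log₂ 5) = 349 / (4.5850 − 2.3219) = 154.218 ms/bit
  a = 543 − 154.218 × 2.3219 = 184.918 ms
Then RT(16) = 184.918 + 154.218 × log₂ 16 = 184.918 + 154.218 × 4 ≈ 801.788 ms.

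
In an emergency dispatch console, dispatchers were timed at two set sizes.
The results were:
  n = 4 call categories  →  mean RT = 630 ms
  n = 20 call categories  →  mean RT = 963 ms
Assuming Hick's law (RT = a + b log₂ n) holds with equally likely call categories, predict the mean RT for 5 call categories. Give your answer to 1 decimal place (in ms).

RT is linear in log₂ n, so two points fix the line:
  b = (963 − 630) / (log₂ 20 − log₂ 4) = 333 / (4.3219 − 2) = 143.415 ms/bit
  a = 630 − 143.415 × 2 = 343.169 ms
Then RT(5) = 343.169 + 143.415 × log₂ 5 = 343.169 + 143.415 × 2.3219 ≈ 676.169 ms.

676.2 ms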